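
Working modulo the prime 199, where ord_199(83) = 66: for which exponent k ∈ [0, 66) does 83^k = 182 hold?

38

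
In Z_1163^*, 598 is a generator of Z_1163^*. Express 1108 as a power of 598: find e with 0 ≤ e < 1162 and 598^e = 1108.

Baby-step giant-step with m = ceil(sqrt(1162)) = 35.
Baby table (598^j mod 1163 for j=0..34):
  0:1  1:598  2:563  3:567  4:633  5:559  6:501  7:707
  8:617  9:295  10:797  11:939  12:956  13:655  14:922  15:94
  16:388  17:587  18:963  19:189  20:211  21:574  22:167  23:1011
  24:981  25:486  26:1041  27:313  28:1094  29:606  30:695  31:419
  32:517  33:971  34:321
Giant step factor: 598^(-35) ≡ 240 (mod 1163).
Scan 1108·240^i mod 1163 for i = 0, 1, …:
  i=0: 1108   i=1: 756   i=2: 12   i=3: 554
  i=4: 378   i=5: 6   i=6: 277   i=7: 189
Match at i=7, j=19: e = 7·35 + 19 = 264.

264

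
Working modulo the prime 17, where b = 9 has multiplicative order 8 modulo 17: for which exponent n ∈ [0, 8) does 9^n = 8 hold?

5

Successive powers of 9 modulo 17:
  9^0=1  9^1=9  9^2=13  9^3=15  9^4=16  9^5=8
So 9^5 ≡ 8 (mod 17), giving n = 5.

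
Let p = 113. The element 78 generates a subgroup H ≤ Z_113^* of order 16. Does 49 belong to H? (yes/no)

49 ∈ ⟨78⟩ iff 49^16 ≡ 1 (mod 113), since |⟨78⟩| = 16.
49^16 mod 113 = 28.
Since 28 ≠ 1, 49 does not lie in the subgroup.

no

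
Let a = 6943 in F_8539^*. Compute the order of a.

1423

The order of 6943 must divide p − 1 = 8538 = 2 · 3 · 1423.
Divisors: 1, 2, 3, 6, 1423, 2846, 4269, 8538.
Check each in increasing order: 6943^1 ≡ 6943;  6943^2 ≡ 2594;  6943^3 ≡ 1391;  6943^6 ≡ 5067;  6943^1423 ≡ 1.
Smallest exponent giving 1 is 1423.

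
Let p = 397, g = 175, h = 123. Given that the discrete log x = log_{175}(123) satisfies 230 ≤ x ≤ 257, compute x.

237

Compute 175^230 mod 397 = 305, then multiply by 175 repeatedly:
  175^230=305  175^231=177  175^232=9  175^233=384  175^234=107
  175^235=66  175^236=37  175^237=123
Found 123 at exponent 237.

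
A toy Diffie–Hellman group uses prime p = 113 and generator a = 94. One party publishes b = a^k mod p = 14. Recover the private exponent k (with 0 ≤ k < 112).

Baby-step giant-step with m = ceil(sqrt(112)) = 11.
Baby table (94^j mod 113 for j=0..10):
  0:1  1:94  2:22  3:34  4:32  5:70  6:26  7:71
  8:7  9:93  10:41
Giant step factor: 94^(-11) ≡ 66 (mod 113).
Scan 14·66^i mod 113 for i = 0, 1, …:
  i=0: 14   i=1: 20   i=2: 77   i=3: 110
  i=4: 28   i=5: 40   i=6: 41
Match at i=6, j=10: k = 6·11 + 10 = 76.

76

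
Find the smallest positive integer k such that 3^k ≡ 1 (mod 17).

16

The order of 3 must divide p − 1 = 16 = 2^4.
Divisors: 1, 2, 4, 8, 16.
Check each in increasing order: 3^1 ≡ 3;  3^2 ≡ 9;  3^4 ≡ 13;  3^8 ≡ 16;  3^16 ≡ 1.
Smallest exponent giving 1 is 16.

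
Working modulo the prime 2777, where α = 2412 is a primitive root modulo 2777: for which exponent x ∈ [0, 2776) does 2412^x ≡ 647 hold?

Baby-step giant-step with m = ceil(sqrt(2776)) = 53.
Baby table (2412^j mod 2777 for j=0..52):
  0:1  1:2412  2:2706  3:922  4:2264  5:1186  6:322  7:1881
  8:2131  9:2522  10:1434  11:1443  12:935  13:296  14:263  15:1200
  16:766  17:887  18:1154  19:894  20:1376  21:397  22:2276  23:2360
  24:2247  25:1837  26:1529  27:92  28:2521  29:1799  30:1514  31:13
  32:809  33:1854  34:878  35:1662  36:1533  37:1409  38:2237  39:2710
  40:2239  41:1980  42:2097  43:1047  44:1071  45:642  46:1715  47:1627
  48:423  49:1117  50:514  51:1226  52:2384
Giant step factor: 2412^(-53) ≡ 1083 (mod 2777).
Scan 647·1083^i mod 2777 for i = 0, 1, …:
  i=0: 647   i=1: 897   i=2: 2278   i=3: 1098
  i=4: 578   i=5: 1149   i=6: 271   i=7: 1908
  i=8: 276   i=9: 1769     …   i=49: 2206
  i=50: 878
Match at i=50, j=34: x = 50·53 + 34 = 2684.

2684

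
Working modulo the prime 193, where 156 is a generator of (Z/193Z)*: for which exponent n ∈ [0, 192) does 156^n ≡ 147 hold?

Baby-step giant-step with m = ceil(sqrt(192)) = 14.
Baby table (156^j mod 193 for j=0..13):
  0:1  1:156  2:18  3:106  4:131  5:171  6:42  7:183
  8:177  9:13  10:98  11:41  12:27  13:159
Giant step factor: 156^(-14) ≡ 83 (mod 193).
Scan 147·83^i mod 193 for i = 0, 1, …:
  i=0: 147   i=1: 42
Match at i=1, j=6: n = 1·14 + 6 = 20.

20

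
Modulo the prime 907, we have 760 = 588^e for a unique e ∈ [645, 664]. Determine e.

662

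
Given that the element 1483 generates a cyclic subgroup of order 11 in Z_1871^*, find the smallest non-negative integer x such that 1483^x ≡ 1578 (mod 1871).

Successive powers of 1483 modulo 1871:
  1483^0=1  1483^1=1483  1483^2=864  1483^3=1548  1483^4=1838  1483^5=1578
So 1483^5 ≡ 1578 (mod 1871), giving x = 5.

5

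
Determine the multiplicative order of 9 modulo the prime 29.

14

The order of 9 must divide p − 1 = 28 = 2^2 · 7.
Divisors: 1, 2, 4, 7, 14, 28.
Check each in increasing order: 9^1 ≡ 9;  9^2 ≡ 23;  9^4 ≡ 7;  9^7 ≡ 28;  9^14 ≡ 1.
Smallest exponent giving 1 is 14.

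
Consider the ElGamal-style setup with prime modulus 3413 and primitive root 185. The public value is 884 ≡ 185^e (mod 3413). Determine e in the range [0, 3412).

3019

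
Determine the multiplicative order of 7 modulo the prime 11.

The order of 7 must divide p − 1 = 10 = 2 · 5.
Divisors: 1, 2, 5, 10.
Check each in increasing order: 7^1 ≡ 7;  7^2 ≡ 5;  7^5 ≡ 10;  7^10 ≡ 1.
Smallest exponent giving 1 is 10.

10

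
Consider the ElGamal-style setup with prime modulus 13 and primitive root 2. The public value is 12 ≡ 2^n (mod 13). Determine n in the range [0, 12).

Successive powers of 2 modulo 13:
  2^0=1  2^1=2  2^2=4  2^3=8  2^4=3  2^5=6
  2^6=12
So 2^6 ≡ 12 (mod 13), giving n = 6.

6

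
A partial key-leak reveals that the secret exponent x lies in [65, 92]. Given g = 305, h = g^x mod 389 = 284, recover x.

87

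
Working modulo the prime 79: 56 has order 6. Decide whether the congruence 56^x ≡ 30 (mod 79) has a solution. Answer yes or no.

no

⟨56⟩ has order 6; its elements mod 79 are {1, 23, 24, 55, 56, 78}.
30 is not in this set.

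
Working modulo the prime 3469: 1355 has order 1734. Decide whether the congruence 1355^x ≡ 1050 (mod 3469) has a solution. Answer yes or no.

no

1050 ∈ ⟨1355⟩ iff 1050^1734 ≡ 1 (mod 3469), since |⟨1355⟩| = 1734.
1050^1734 mod 3469 = 3468.
Since 3468 ≠ 1, 1050 does not lie in the subgroup.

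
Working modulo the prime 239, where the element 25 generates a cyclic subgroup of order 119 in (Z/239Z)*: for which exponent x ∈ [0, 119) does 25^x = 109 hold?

66

Baby-step giant-step with m = ceil(sqrt(119)) = 11.
Baby table (25^j mod 239 for j=0..10):
  0:1  1:25  2:147  3:90  4:99  5:85  6:213  7:67
  8:2  9:50  10:55
Giant step factor: 25^(-11) ≡ 81 (mod 239).
Scan 109·81^i mod 239 for i = 0, 1, …:
  i=0: 109   i=1: 225   i=2: 61   i=3: 161
  i=4: 135   i=5: 180   i=6: 1
Match at i=6, j=0: x = 6·11 + 0 = 66.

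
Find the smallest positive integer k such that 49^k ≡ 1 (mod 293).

146

The order of 49 must divide p − 1 = 292 = 2^2 · 73.
Divisors: 1, 2, 4, 73, 146, 292.
Check each in increasing order: 49^1 ≡ 49;  49^2 ≡ 57;  49^4 ≡ 26;  49^73 ≡ 292;  49^146 ≡ 1.
Smallest exponent giving 1 is 146.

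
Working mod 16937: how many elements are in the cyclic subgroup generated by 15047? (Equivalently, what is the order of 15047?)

2117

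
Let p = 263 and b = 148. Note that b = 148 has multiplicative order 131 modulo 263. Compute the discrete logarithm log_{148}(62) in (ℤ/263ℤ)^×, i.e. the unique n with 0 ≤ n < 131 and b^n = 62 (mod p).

73

Baby-step giant-step with m = ceil(sqrt(131)) = 12.
Baby table (148^j mod 263 for j=0..11):
  0:1  1:148  2:75  3:54  4:102  5:105  6:23  7:248
  8:147  9:190  10:242  11:48
Giant step factor: 148^(-12) ≡ 88 (mod 263).
Scan 62·88^i mod 263 for i = 0, 1, …:
  i=0: 62   i=1: 196   i=2: 153   i=3: 51
  i=4: 17   i=5: 181   i=6: 148
Match at i=6, j=1: n = 6·12 + 1 = 73.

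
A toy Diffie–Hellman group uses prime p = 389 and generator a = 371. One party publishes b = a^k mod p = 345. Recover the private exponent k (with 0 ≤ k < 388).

100

Baby-step giant-step with m = ceil(sqrt(388)) = 20.
Baby table (371^j mod 389 for j=0..19):
  0:1  1:371  2:324  3:3  4:335  5:194  6:9  7:227
  8:193  9:27  10:292  11:190  12:81  13:98  14:181  15:243
  16:294  17:154  18:340  19:104
Giant step factor: 371^(-20) ≡ 16 (mod 389).
Scan 345·16^i mod 389 for i = 0, 1, …:
  i=0: 345   i=1: 74   i=2: 17   i=3: 272
  i=4: 73   i=5: 1
Match at i=5, j=0: k = 5·20 + 0 = 100.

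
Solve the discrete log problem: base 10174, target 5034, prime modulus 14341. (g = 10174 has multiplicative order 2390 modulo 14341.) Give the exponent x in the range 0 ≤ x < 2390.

2180

Baby-step giant-step with m = ceil(sqrt(2390)) = 49.
Baby table (10174^j mod 14341 for j=0..48):
  0:1  1:10174  2:11279  3:10205  4:11171  5:1329  6:12024  7:3446
  8:10200  9:3324  10:2298  11:4022  12:4955  13:3555  14:568  15:13750
  16:10386  17:2676  18:6406  19:9140  20:3316  21:6952  22:14177  23:9361
  24:233  25:4277  26:3604  27:11500  28:7122  29:8496  30:5097  31:14163
  32:10335  33:78  34:4817  35:4961  36:7235  37:10878  38:3275  39:5707
  40:10650  41:6845  42:1134  43:7152  44:12555  45:13624  46:4811  47:1281
  48:11266
Giant step factor: 10174^(-49) ≡ 13210 (mod 14341).
Scan 5034·13210^i mod 14341 for i = 0, 1, …:
  i=0: 5034   i=1: 14264   i=2: 1041   i=3: 12932
  i=4: 1728   i=5: 10349   i=6: 11878   i=7: 3499
  i=8: 747   i=9: 1262     …   i=43: 13263
  i=44: 233
Match at i=44, j=24: x = 44·49 + 24 = 2180.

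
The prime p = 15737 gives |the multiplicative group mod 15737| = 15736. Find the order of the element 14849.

15736

The order of 14849 must divide p − 1 = 15736 = 2^3 · 7 · 281.
Divisors: 1, 2, 4, 7, 8, 14, 28, 56, 281, 562, 1124, 1967, 2248, 3934, 7868, 15736.
Check each in increasing order: 14849^1 ≡ 14849;  14849^2 ≡ 1694;  14849^4 ≡ 5502;  14849^7 ≡ 8655;  14849^8 ≡ 9753;  14849^14 ≡ 905;  14849^28 ≡ 701;  14849^56 ≡ 3554;  14849^281 ≡ 8491;  14849^562 ≡ 5884;  14849^1124 ≡ 56;  14849^1967 ≡ 182;  14849^2248 ≡ 3136;  14849^3934 ≡ 1650;  14849^7868 ≡ 15736;  14849^15736 ≡ 1.
Smallest exponent giving 1 is 15736.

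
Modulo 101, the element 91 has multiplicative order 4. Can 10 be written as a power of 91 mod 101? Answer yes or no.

yes

⟨91⟩ has order 4; its elements mod 101 are {1, 10, 91, 100}.
10 is in this set.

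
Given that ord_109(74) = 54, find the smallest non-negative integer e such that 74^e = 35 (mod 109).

28

Baby-step giant-step with m = ceil(sqrt(54)) = 8.
Baby table (74^j mod 109 for j=0..7):
  0:1  1:74  2:26  3:71  4:22  5:102  6:27  7:36
Giant step factor: 74^(-8) ≡ 25 (mod 109).
Scan 35·25^i mod 109 for i = 0, 1, …:
  i=0: 35   i=1: 3   i=2: 75   i=3: 22
Match at i=3, j=4: e = 3·8 + 4 = 28.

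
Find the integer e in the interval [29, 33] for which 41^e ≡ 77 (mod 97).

33

Compute 41^29 mod 97 = 14, then multiply by 41 repeatedly:
  41^29=14  41^30=89  41^31=60  41^32=35  41^33=77
Found 77 at exponent 33.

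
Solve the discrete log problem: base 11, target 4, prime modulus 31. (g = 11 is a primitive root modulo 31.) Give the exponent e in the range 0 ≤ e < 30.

Successive powers of 11 modulo 31:
  11^0=1  11^1=11  11^2=28  11^3=29  11^4=9  11^5=6
  11^6=4
So 11^6 ≡ 4 (mod 31), giving e = 6.

6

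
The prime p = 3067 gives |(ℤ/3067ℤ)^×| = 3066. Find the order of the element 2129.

3066

The order of 2129 must divide p − 1 = 3066 = 2 · 3 · 7 · 73.
Divisors: 1, 2, 3, 6, 7, 14, 21, 42, 73, 146, 219, 438, 511, 1022, 1533, 3066.
Check each in increasing order: 2129^1 ≡ 2129;  2129^2 ≡ 2682;  2129^3 ≡ 2291;  2129^6 ≡ 1044;  2129^7 ≡ 2168;  2129^14 ≡ 1580;  2129^21 ≡ 2668;  2129^42 ≡ 2784;  2129^73 ≡ 2190;  2129^146 ≡ 2379;  2129^219 ≡ 2244;  2129^438 ≡ 2589;  2129^511 ≡ 2094;  2129^1022 ≡ 2093;  2129^1533 ≡ 3066;  2129^3066 ≡ 1.
Smallest exponent giving 1 is 3066.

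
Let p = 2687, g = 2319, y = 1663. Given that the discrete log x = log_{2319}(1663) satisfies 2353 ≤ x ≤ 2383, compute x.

2363

Compute 2319^2353 mod 2687 = 438, then multiply by 2319 repeatedly:
  2319^2353=438  2319^2354=36  2319^2355=187  2319^2356=1046  2319^2357=2000
  2319^2358=238  2319^2359=1087  2319^2360=347  2319^2361=1280  2319^2362=1872
  2319^2363=1663
Found 1663 at exponent 2363.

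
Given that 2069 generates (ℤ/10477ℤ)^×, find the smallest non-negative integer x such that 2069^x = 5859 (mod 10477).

Baby-step giant-step with m = ceil(sqrt(10476)) = 103.
Baby table (2069^j mod 10477 for j=0..102):
  0:1  1:2069  2:6145  3:5404  4:1917  5:5967  6:3817  7:8192
  8:7939  9:8332  10:4243  11:9518  12:6459  13:5496  14:3679  15:5549
  16:8566  17:6447  18:1622  19:3278  20:3563  21:6516  22:8182  23:8203
  24:9744  25:2588  26:825  27:9651  28:9234  29:5575  30:9975  31:9062
  32:5925  33:735  34:1550  35:988  36:1157  37:5077  38:6359  39:8136
  40:7322  41:9953  42:5452  43:6936  44:7571  45:1284  46:5915  47:999
  48:2962  49:9810  50:2941  51:8269  52:10097  53:10032  54:1271  55:10449
  56:4930  57:6049  58:5843  59:9186  60:556  61:8371  62:1118  63:8202
  64:7675  65:6920  66:5898  67:7734  68:3267  69:1758  70:1783  71:1123
  72:8070  73:6969  74:2509  75:5006  76:6138  77:1398  78:810  79:10047
  80:875  81:8331  82:2174  83:3373  84:1055  85:3579  86:8189  87:1732
  88:374  89:8985  90:3767  91:9512  92:4522  93:57  94:2686  95:4524
  96:4195  97:4499  98:4855  99:8029  100:5956  101:2012  102:3459
Giant step factor: 2069^(-103) ≡ 9846 (mod 10477).
Scan 5859·9846^i mod 10477 for i = 0, 1, …:
  i=0: 5859   i=1: 1352   i=2: 6002   i=3: 5412
  i=4: 530   i=5: 834   i=6: 8073   i=7: 8236
  i=8: 10153   i=9: 5381     …   i=33: 364
  i=34: 810
Match at i=34, j=78: x = 34·103 + 78 = 3580.

3580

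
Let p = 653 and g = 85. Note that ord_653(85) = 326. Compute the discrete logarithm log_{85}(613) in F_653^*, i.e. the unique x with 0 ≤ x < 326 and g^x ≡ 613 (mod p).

229

Baby-step giant-step with m = ceil(sqrt(326)) = 19.
Baby table (85^j mod 653 for j=0..18):
  0:1  1:85  2:42  3:305  4:458  5:403  6:299  7:601
  8:151  9:428  10:465  11:345  12:593  13:124  14:92  15:637
  16:599  17:634  18:344
Giant step factor: 85^(-19) ≡ 9 (mod 653).
Scan 613·9^i mod 653 for i = 0, 1, …:
  i=0: 613   i=1: 293   i=2: 25   i=3: 225
  i=4: 66   i=5: 594   i=6: 122   i=7: 445
  i=8: 87   i=9: 130   i=10: 517   i=11: 82
  i=12: 85
Match at i=12, j=1: x = 12·19 + 1 = 229.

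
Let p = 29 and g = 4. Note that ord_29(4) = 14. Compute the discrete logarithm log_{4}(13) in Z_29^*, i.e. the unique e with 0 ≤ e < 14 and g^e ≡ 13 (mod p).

9

Successive powers of 4 modulo 29:
  4^0=1  4^1=4  4^2=16  4^3=6  4^4=24  4^5=9
  4^6=7  4^7=28  4^8=25  4^9=13
So 4^9 ≡ 13 (mod 29), giving e = 9.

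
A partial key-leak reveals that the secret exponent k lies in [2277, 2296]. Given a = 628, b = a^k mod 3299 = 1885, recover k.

2280

Compute 628^2277 mod 3299 = 1491, then multiply by 628 repeatedly:
  628^2277=1491  628^2278=2731  628^2279=2887  628^2280=1885
Found 1885 at exponent 2280.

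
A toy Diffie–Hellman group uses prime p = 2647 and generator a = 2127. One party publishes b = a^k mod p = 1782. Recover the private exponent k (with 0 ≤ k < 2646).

1634

Baby-step giant-step with m = ceil(sqrt(2646)) = 52.
Baby table (2127^j mod 2647 for j=0..51):
  0:1  1:2127  2:406  3:640  4:722  5:434  6:1962  7:1502
  8:2472  9:1002  10:419  11:1821  12:706  13:813  14:760  15:1850
  16:1508  17:1999  18:791  19:1612  20:859  21:663  22:1997  23:1831
  24:800  25:2226  26:1866  27:1129  28:554  29:443  30:2576  31:2509
  32:291  33:2206  34:1678  35:950  36:989  37:1885  38:1837  39:327
  40:2015  41:412  42:167  43:511  44:1627  45:1000  46:1459  47:1009
  48:2073  49:2016  50:2539  51:573
Giant step factor: 2127^(-52) ≡ 890 (mod 2647).
Scan 1782·890^i mod 2647 for i = 0, 1, …:
  i=0: 1782   i=1: 427   i=2: 1509   i=3: 981
  i=4: 2227   i=5: 2074   i=6: 901   i=7: 2496
  i=8: 607   i=9: 242     …   i=30: 951
  i=31: 1997
Match at i=31, j=22: k = 31·52 + 22 = 1634.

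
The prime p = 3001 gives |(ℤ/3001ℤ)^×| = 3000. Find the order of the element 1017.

375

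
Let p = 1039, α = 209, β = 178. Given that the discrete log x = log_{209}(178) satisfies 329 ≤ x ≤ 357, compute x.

357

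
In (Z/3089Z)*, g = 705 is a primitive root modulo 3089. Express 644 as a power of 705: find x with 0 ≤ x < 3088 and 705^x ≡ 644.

1263

Baby-step giant-step with m = ceil(sqrt(3088)) = 56.
Baby table (705^j mod 3089 for j=0..55):
  0:1  1:705  2:2785  3:1910  4:2835  5:92  6:3080  7:2922
  8:2736  9:1344  10:2286  11:2261  12:81  13:1503  14:88  15:260
  16:1049  17:1274  18:2360  19:1918  20:2297  21:749  22:2915  23:890
  24:383  25:1272  26:950  27:2526  28:1566  29:1257  30:2731  31:908
  32:717  33:1978  34:1351  35:1043  36:133  37:1095  38:2814  39:732
  40:197  41:2969  42:1892  43:2501  44:2475  45:2679  46:1316  47:1080
  48:1506  49:2203  50:2437  51:601  52:512  53:2636  54:1891  55:1796
Giant step factor: 705^(-56) ≡ 1684 (mod 3089).
Scan 644·1684^i mod 3089 for i = 0, 1, …:
  i=0: 644   i=1: 257   i=2: 328   i=3: 2510
  i=4: 1088   i=5: 415   i=6: 746   i=7: 2130
  i=8: 591   i=9: 586     …   i=21: 2708
  i=22: 908
Match at i=22, j=31: x = 22·56 + 31 = 1263.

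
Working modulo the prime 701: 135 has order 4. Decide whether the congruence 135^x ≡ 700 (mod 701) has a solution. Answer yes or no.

⟨135⟩ has order 4; its elements mod 701 are {1, 135, 566, 700}.
700 is in this set.

yes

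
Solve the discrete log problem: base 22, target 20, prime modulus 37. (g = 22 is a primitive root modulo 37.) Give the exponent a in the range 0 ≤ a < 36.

31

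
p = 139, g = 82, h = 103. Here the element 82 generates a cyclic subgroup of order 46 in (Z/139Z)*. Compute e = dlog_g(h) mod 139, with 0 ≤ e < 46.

Baby-step giant-step with m = ceil(sqrt(46)) = 7.
Baby table (82^j mod 139 for j=0..6):
  0:1  1:82  2:52  3:94  4:63  5:23  6:79
Giant step factor: 82^(-7) ≡ 48 (mod 139).
Scan 103·48^i mod 139 for i = 0, 1, …:
  i=0: 103   i=1: 79
Match at i=1, j=6: e = 1·7 + 6 = 13.

13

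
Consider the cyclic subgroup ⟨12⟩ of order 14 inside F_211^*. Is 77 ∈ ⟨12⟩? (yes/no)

no

77 ∈ ⟨12⟩ iff 77^14 ≡ 1 (mod 211), since |⟨12⟩| = 14.
77^14 mod 211 = 137.
Since 137 ≠ 1, 77 does not lie in the subgroup.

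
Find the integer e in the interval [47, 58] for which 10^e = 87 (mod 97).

Compute 10^47 mod 97 = 29, then multiply by 10 repeatedly:
  10^47=29  10^48=96  10^49=87
Found 87 at exponent 49.

49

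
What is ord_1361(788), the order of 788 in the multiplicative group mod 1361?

The order of 788 must divide p − 1 = 1360 = 2^4 · 5 · 17.
Divisors: 1, 2, 4, 5, 8, 10, 16, 17, 20, 34, 40, 68, 80, 85, 136, 170, 272, 340, 680, 1360.
Check each in increasing order: 788^1 ≡ 788;  788^2 ≡ 328;  788^4 ≡ 65;  788^5 ≡ 863;  788^8 ≡ 142;  788^10 ≡ 302;  788^16 ≡ 1110;  788^17 ≡ 918;  788^20 ≡ 17;  788^34 ≡ 265;  788^40 ≡ 289;  788^68 ≡ 814;  788^80 ≡ 500;  788^85 ≡ 63;  788^136 ≡ 1150;  788^170 ≡ 1247;  788^272 ≡ 969;  788^340 ≡ 747;  788^680 ≡ 1360;  788^1360 ≡ 1.
Smallest exponent giving 1 is 1360.

1360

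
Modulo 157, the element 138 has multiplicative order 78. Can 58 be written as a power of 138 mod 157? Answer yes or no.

yes

58 ∈ ⟨138⟩ iff 58^78 ≡ 1 (mod 157), since |⟨138⟩| = 78.
58^78 mod 157 = 1.
Since 1 = 1, 58 lies in the subgroup.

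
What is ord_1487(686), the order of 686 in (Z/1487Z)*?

The order of 686 must divide p − 1 = 1486 = 2 · 743.
Divisors: 1, 2, 743, 1486.
Check each in increasing order: 686^1 ≡ 686;  686^2 ≡ 704;  686^743 ≡ 1.
Smallest exponent giving 1 is 743.

743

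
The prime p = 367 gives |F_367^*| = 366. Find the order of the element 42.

The order of 42 must divide p − 1 = 366 = 2 · 3 · 61.
Divisors: 1, 2, 3, 6, 61, 122, 183, 366.
Check each in increasing order: 42^1 ≡ 42;  42^2 ≡ 296;  42^3 ≡ 321;  42^6 ≡ 281;  42^61 ≡ 284;  42^122 ≡ 283;  42^183 ≡ 366;  42^366 ≡ 1.
Smallest exponent giving 1 is 366.

366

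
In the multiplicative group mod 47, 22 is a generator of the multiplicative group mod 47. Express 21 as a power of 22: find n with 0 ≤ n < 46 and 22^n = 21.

26

Successive powers of 22 modulo 47:
  22^0=1  22^1=22  22^2=14  22^3=26  22^4=8  22^5=35
  22^6=18  22^7=20  22^8=17  22^9=45  22^10=3  22^11=19
  22^12=42  22^13=31  22^14=24  22^15=11  22^16=7  22^17=13
  22^18=4  22^19=41  22^20=9  22^21=10  22^22=32  22^23=46
  22^24=25  22^25=33  22^26=21
So 22^26 ≡ 21 (mod 47), giving n = 26.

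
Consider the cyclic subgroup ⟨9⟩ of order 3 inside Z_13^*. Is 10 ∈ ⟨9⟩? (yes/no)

no

10 ∈ ⟨9⟩ iff 10^3 ≡ 1 (mod 13), since |⟨9⟩| = 3.
10^3 mod 13 = 12.
Since 12 ≠ 1, 10 does not lie in the subgroup.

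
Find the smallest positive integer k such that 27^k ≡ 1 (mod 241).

40

The order of 27 must divide p − 1 = 240 = 2^4 · 3 · 5.
Divisors: 1, 2, 3, 4, 5, 6, 8, 10, 12, 15, 16, 20, 24, 30, 40, 48, 60, 80, 120, 240.
Check each in increasing order: 27^1 ≡ 27;  27^2 ≡ 6;  27^3 ≡ 162;  27^4 ≡ 36;  27^5 ≡ 8;  27^6 ≡ 216;  27^8 ≡ 91;  27^10 ≡ 64;  27^12 ≡ 143;  27^15 ≡ 30;  27^16 ≡ 87;  27^20 ≡ 240;  27^24 ≡ 205;  27^30 ≡ 177;  27^40 ≡ 1.
Smallest exponent giving 1 is 40.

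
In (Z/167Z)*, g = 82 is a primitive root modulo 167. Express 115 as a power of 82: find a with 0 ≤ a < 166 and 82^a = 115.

Successive powers of 82 modulo 167:
  82^0=1  82^1=82  82^2=44  82^3=101  82^4=99  82^5=102
  82^6=14  82^7=146  82^8=115
So 82^8 ≡ 115 (mod 167), giving a = 8.

8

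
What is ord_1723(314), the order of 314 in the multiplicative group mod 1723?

1722

The order of 314 must divide p − 1 = 1722 = 2 · 3 · 7 · 41.
Divisors: 1, 2, 3, 6, 7, 14, 21, 41, 42, 82, 123, 246, 287, 574, 861, 1722.
Check each in increasing order: 314^1 ≡ 314;  314^2 ≡ 385;  314^3 ≡ 280;  314^6 ≡ 865;  314^7 ≡ 1099;  314^14 ≡ 1701;  314^21 ≡ 1667;  314^41 ≡ 866;  314^42 ≡ 1413;  314^82 ≡ 451;  314^123 ≡ 1168;  314^246 ≡ 1331;  314^287 ≡ 1682;  314^574 ≡ 1681;  314^861 ≡ 1722;  314^1722 ≡ 1.
Smallest exponent giving 1 is 1722.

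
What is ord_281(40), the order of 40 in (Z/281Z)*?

The order of 40 must divide p − 1 = 280 = 2^3 · 5 · 7.
Divisors: 1, 2, 4, 5, 7, 8, 10, 14, 20, 28, 35, 40, 56, 70, 140, 280.
Check each in increasing order: 40^1 ≡ 40;  40^2 ≡ 195;  40^4 ≡ 90;  40^5 ≡ 228;  40^7 ≡ 62;  40^8 ≡ 232;  40^10 ≡ 280;  40^14 ≡ 191;  40^20 ≡ 1.
Smallest exponent giving 1 is 20.

20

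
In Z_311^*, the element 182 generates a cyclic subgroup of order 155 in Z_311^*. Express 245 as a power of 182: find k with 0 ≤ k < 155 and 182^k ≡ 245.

148

Baby-step giant-step with m = ceil(sqrt(155)) = 13.
Baby table (182^j mod 311 for j=0..12):
  0:1  1:182  2:158  3:144  4:84  5:49  6:210  7:278
  8:214  9:73  10:224  11:27  12:249
Giant step factor: 182^(-13) ≡ 53 (mod 311).
Scan 245·53^i mod 311 for i = 0, 1, …:
  i=0: 245   i=1: 234   i=2: 273   i=3: 163
  i=4: 242   i=5: 75   i=6: 243   i=7: 128
  i=8: 253   i=9: 36   i=10: 42   i=11: 49
Match at i=11, j=5: k = 11·13 + 5 = 148.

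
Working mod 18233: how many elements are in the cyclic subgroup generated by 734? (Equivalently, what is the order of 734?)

18232

The order of 734 must divide p − 1 = 18232 = 2^3 · 43 · 53.
Divisors: 1, 2, 4, 8, 43, 53, 86, 106, 172, 212, 344, 424, 2279, 4558, 9116, 18232.
Check each in increasing order: 734^1 ≡ 734;  734^2 ≡ 9999;  734^4 ≡ 8462;  734^8 ≡ 4453;  734^43 ≡ 16210;  734^53 ≡ 13776;  734^86 ≡ 8337;  734^106 ≡ 9112;  734^172 ≡ 1373;  734^212 ≡ 13695;  734^344 ≡ 7130;  734^424 ≡ 8387;  734^2279 ≡ 12972;  734^4558 ≡ 427;  734^9116 ≡ 18232;  734^18232 ≡ 1.
Smallest exponent giving 1 is 18232.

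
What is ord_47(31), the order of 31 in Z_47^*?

The order of 31 must divide p − 1 = 46 = 2 · 23.
Divisors: 1, 2, 23, 46.
Check each in increasing order: 31^1 ≡ 31;  31^2 ≡ 21;  31^23 ≡ 46;  31^46 ≡ 1.
Smallest exponent giving 1 is 46.

46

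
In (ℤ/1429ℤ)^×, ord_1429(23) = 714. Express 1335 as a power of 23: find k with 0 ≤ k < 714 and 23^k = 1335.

Baby-step giant-step with m = ceil(sqrt(714)) = 27.
Baby table (23^j mod 1429 for j=0..26):
  0:1  1:23  2:529  3:735  4:1186  5:127  6:63  7:20
  8:460  9:577  10:410  11:856  12:1111  13:1260  14:400  15:626
  16:108  17:1055  18:1401  19:785  20:907  21:855  22:1088  23:731
  24:1094  25:869  26:1410
Giant step factor: 23^(-27) ≡ 327 (mod 1429).
Scan 1335·327^i mod 1429 for i = 0, 1, …:
  i=0: 1335   i=1: 700   i=2: 260   i=3: 709
  i=4: 345   i=5: 1353   i=6: 870   i=7: 119
  i=8: 330   i=9: 735
Match at i=9, j=3: k = 9·27 + 3 = 246.

246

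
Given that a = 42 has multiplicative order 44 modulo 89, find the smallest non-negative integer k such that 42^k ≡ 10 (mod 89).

Baby-step giant-step with m = ceil(sqrt(44)) = 7.
Baby table (42^j mod 89 for j=0..6):
  0:1  1:42  2:73  3:40  4:78  5:72  6:87
Giant step factor: 42^(-7) ≡ 18 (mod 89).
Scan 10·18^i mod 89 for i = 0, 1, …:
  i=0: 10   i=1: 2   i=2: 36   i=3: 25
  i=4: 5   i=5: 1
Match at i=5, j=0: k = 5·7 + 0 = 35.

35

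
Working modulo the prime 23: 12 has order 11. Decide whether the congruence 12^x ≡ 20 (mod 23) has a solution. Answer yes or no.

⟨12⟩ has order 11; its elements mod 23 are {1, 2, 3, 4, 6, 8, 9, 12, 13, 16, 18}.
20 is not in this set.

no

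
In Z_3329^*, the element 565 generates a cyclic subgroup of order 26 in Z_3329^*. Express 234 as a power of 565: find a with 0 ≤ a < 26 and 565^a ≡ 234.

3

Successive powers of 565 modulo 3329:
  565^0=1  565^1=565  565^2=2970  565^3=234
So 565^3 ≡ 234 (mod 3329), giving a = 3.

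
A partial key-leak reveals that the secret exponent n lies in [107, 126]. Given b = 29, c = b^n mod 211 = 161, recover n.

110

Compute 29^107 mod 211 = 3, then multiply by 29 repeatedly:
  29^107=3  29^108=87  29^109=202  29^110=161
Found 161 at exponent 110.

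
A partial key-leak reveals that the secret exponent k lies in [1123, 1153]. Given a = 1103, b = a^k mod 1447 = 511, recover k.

Compute 1103^1123 mod 1447 = 495, then multiply by 1103 repeatedly:
  1103^1123=495  1103^1124=466  1103^1125=313  1103^1126=853  1103^1127=309
  1103^1128=782  1103^1129=134  1103^1130=208  1103^1131=798  1103^1132=418
  1103^1133=908  1103^1134=200  1103^1135=656  1103^1136=68  1103^1137=1207
  1103^1138=81  1103^1139=1076  1103^1140=288  1103^1141=771  1103^1142=1024
  1103^1143=812  1103^1144=1390  1103^1145=797  1103^1146=762  1103^1147=1226
  1103^1148=780  1103^1149=822  1103^1150=844  1103^1151=511
Found 511 at exponent 1151.

1151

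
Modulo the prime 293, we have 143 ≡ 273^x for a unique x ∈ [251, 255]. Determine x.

Compute 273^251 mod 293 = 163, then multiply by 273 repeatedly:
  273^251=163  273^252=256  273^253=154  273^254=143
Found 143 at exponent 254.

254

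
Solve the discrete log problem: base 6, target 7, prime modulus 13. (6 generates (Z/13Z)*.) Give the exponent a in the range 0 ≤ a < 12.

7

Successive powers of 6 modulo 13:
  6^0=1  6^1=6  6^2=10  6^3=8  6^4=9  6^5=2
  6^6=12  6^7=7
So 6^7 ≡ 7 (mod 13), giving a = 7.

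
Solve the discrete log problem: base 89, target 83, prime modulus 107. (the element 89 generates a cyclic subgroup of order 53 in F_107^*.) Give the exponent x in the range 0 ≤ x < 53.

Baby-step giant-step with m = ceil(sqrt(53)) = 8.
Baby table (89^j mod 107 for j=0..7):
  0:1  1:89  2:3  3:53  4:9  5:52  6:27  7:49
Giant step factor: 89^(-8) ≡ 37 (mod 107).
Scan 83·37^i mod 107 for i = 0, 1, …:
  i=0: 83   i=1: 75   i=2: 100   i=3: 62
  i=4: 47   i=5: 27
Match at i=5, j=6: x = 5·8 + 6 = 46.

46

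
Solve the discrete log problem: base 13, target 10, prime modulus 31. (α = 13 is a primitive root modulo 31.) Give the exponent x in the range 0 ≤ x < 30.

Successive powers of 13 modulo 31:
  13^0=1  13^1=13  13^2=14  13^3=27  13^4=10
So 13^4 ≡ 10 (mod 31), giving x = 4.

4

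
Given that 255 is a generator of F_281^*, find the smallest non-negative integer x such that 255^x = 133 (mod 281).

251

Baby-step giant-step with m = ceil(sqrt(280)) = 17.
Baby table (255^j mod 281 for j=0..16):
  0:1  1:255  2:114  3:127  4:70  5:147  6:112  7:179
  8:123  9:174  10:253  11:166  12:180  13:97  14:7  15:99
  16:236
Giant step factor: 255^(-17) ≡ 55 (mod 281).
Scan 133·55^i mod 281 for i = 0, 1, …:
  i=0: 133   i=1: 9   i=2: 214   i=3: 249
  i=4: 207   i=5: 145   i=6: 107   i=7: 265
  i=8: 244   i=9: 213     …   i=13: 247
  i=14: 97
Match at i=14, j=13: x = 14·17 + 13 = 251.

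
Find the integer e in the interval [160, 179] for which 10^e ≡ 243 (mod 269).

177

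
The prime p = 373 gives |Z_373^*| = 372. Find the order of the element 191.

372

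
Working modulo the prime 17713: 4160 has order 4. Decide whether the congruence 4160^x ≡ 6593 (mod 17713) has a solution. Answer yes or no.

no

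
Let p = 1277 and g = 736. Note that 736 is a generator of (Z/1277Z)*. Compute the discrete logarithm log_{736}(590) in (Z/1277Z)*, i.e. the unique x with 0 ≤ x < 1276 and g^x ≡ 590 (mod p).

907

Baby-step giant-step with m = ceil(sqrt(1276)) = 36.
Baby table (736^j mod 1277 for j=0..35):
  0:1  1:736  2:248  3:1194  4:208  5:1125  6:504  7:614
  8:1123  9:309  10:118  11:12  12:1170  13:422  14:281  15:1219
  16:730  17:940  18:983  19:706  20:1154  21:139  22:144  23:1270
  24:1233  25:818  26:581  27:1098  28:1064  29:303  30:810  31:1078
  32:391  33:451  34:1193  35:749
Giant step factor: 736^(-36) ≡ 680 (mod 1277).
Scan 590·680^i mod 1277 for i = 0, 1, …:
  i=0: 590   i=1: 222   i=2: 274   i=3: 1155
  i=4: 45   i=5: 1229   i=6: 562   i=7: 337
  i=8: 577   i=9: 321     …   i=24: 861
  i=25: 614
Match at i=25, j=7: x = 25·36 + 7 = 907.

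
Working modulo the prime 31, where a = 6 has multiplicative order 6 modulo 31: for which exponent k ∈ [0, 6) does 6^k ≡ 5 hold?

2

Successive powers of 6 modulo 31:
  6^0=1  6^1=6  6^2=5
So 6^2 ≡ 5 (mod 31), giving k = 2.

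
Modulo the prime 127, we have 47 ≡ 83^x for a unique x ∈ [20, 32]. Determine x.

Compute 83^20 mod 127 = 115, then multiply by 83 repeatedly:
  83^20=115  83^21=20  83^22=9  83^23=112  83^24=25
  83^25=43  83^26=13  83^27=63  83^28=22  83^29=48
  83^30=47
Found 47 at exponent 30.

30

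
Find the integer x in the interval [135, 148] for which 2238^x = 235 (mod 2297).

136

Compute 2238^135 mod 2297 = 580, then multiply by 2238 repeatedly:
  2238^135=580  2238^136=235
Found 235 at exponent 136.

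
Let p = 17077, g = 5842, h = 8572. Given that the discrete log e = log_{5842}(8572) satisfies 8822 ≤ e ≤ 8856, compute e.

Compute 5842^8822 mod 17077 = 15329, then multiply by 5842 repeatedly:
  5842^8822=15329  5842^8823=230  5842^8824=11654  5842^8825=13746  5842^8826=8078
  5842^8827=7925  5842^8828=2103  5842^8829=7363  5842^8830=14760  5842^8831=6147
  5842^8832=14920  5842^8833=1632  5842^8834=5178  5842^8835=6509  5842^8836=12176
  5842^8837=6487  5842^8838=3191  5842^8839=10815  5842^8840=13407  5842^8841=8572
Found 8572 at exponent 8841.

8841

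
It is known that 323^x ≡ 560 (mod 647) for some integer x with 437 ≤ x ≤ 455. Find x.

Compute 323^437 mod 647 = 580, then multiply by 323 repeatedly:
  323^437=580  323^438=357  323^439=145  323^440=251  323^441=198
  323^442=548  323^443=373  323^444=137  323^445=255  323^446=196
  323^447=549  323^448=49  323^449=299  323^450=174  323^451=560
Found 560 at exponent 451.

451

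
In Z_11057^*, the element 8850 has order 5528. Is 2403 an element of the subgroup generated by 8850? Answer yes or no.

no

2403 ∈ ⟨8850⟩ iff 2403^5528 ≡ 1 (mod 11057), since |⟨8850⟩| = 5528.
2403^5528 mod 11057 = 11056.
Since 11056 ≠ 1, 2403 does not lie in the subgroup.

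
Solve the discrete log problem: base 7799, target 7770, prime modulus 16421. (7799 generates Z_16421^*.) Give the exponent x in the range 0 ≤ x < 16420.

7639

Baby-step giant-step with m = ceil(sqrt(16420)) = 129.
Baby table (7799^j mod 16421 for j=0..128):
  0:1  1:7799  2:1017  3:240  4:16187  5:14186  6:8337  7:9524
  8:5493  9:13939  10:3241  11:4640  12:11897  13:6053  14:13393  15:14447
  16:7672  17:12225  18:2449  19:2128  20:11062  21:13025  22:1669  23:11099
  24:6010  25:6456  26:3558  27:13773  28:5866  29:28  30:4899  31:12055
  32:6720  33:9869  34:3104  35:3542  36:3936  37:6015  38:12609  39:8643
  40:14973  41:4696  42:5274  43:13742  44:10412  45:1343  46:13880  47:2888
  48:10321  49:14158  50:3438  51:13890  52:15194  53:4070  54:137  55:1098
  56:7961  57:38  58:784  59:5804  60:9120  61:7529  62:13596  63:4807
  64:650  65:11682  66:4210  67:8211  68:12110  69:8719  70:120  71:16304
  72:7093  73:12379  74:4762  75:10957  76:15180  77:9831  78:2320  79:14159
  80:11237  81:14907  82:15434  83:3836  84:14323  85:9435  86:1064  87:5531
  88:14723  89:9045  90:13760  91:3005  92:3228  93:1779  94:15097  95:2933
  96:14  97:10660  98:14238  99:3360  100:13145  101:1552  102:1771  103:1968
  104:11218  105:14515  106:12532  107:15697  108:2348  109:2637  110:6871  111:5206
  112:8882  113:6940  114:1444  115:13371  116:7079  117:1719  118:6945  119:7597
  120:2035  121:8279  122:549  123:12191  124:19  125:392  126:2902  127:4560
  128:11975
Giant step factor: 7799^(-129) ≡ 7481 (mod 16421).
Scan 7770·7481^i mod 16421 for i = 0, 1, …:
  i=0: 7770   i=1: 13451   i=2: 15464   i=3: 239
  i=4: 14491   i=5: 12150   i=6: 3915   i=7: 9472
  i=8: 3417   i=9: 11501     …   i=58: 6880
  i=59: 5866
Match at i=59, j=28: x = 59·129 + 28 = 7639.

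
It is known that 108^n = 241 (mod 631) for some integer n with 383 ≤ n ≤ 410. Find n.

Compute 108^383 mod 631 = 516, then multiply by 108 repeatedly:
  108^383=516  108^384=200  108^385=146  108^386=624  108^387=506
  108^388=382  108^389=241
Found 241 at exponent 389.

389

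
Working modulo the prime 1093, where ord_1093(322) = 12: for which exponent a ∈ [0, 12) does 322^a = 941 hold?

Successive powers of 322 modulo 1093:
  322^0=1  322^1=322  322^2=942  322^3=563  322^4=941
So 322^4 ≡ 941 (mod 1093), giving a = 4.

4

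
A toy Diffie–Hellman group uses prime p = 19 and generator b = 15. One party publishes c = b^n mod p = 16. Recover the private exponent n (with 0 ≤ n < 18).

2

Successive powers of 15 modulo 19:
  15^0=1  15^1=15  15^2=16
So 15^2 ≡ 16 (mod 19), giving n = 2.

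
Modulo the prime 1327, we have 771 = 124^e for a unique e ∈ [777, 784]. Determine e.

Compute 124^777 mod 1327 = 606, then multiply by 124 repeatedly:
  124^777=606  124^778=832  124^779=989  124^780=552  124^781=771
Found 771 at exponent 781.

781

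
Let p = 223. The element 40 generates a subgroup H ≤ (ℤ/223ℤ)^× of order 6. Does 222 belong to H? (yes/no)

yes

222 ∈ ⟨40⟩ iff 222^6 ≡ 1 (mod 223), since |⟨40⟩| = 6.
222^6 mod 223 = 1.
Since 1 = 1, 222 lies in the subgroup.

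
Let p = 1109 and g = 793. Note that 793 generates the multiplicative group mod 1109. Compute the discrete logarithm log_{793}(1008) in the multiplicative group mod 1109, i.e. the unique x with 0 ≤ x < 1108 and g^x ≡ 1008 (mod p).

Baby-step giant-step with m = ceil(sqrt(1108)) = 34.
Baby table (793^j mod 1109 for j=0..33):
  0:1  1:793  2:46  3:990  4:1007  5:71  6:853  7:1048
  8:423  9:521  10:605  11:677  12:105  13:90  14:394  15:813
  16:380  17:801  18:845  19:249  20:55  21:364  22:312  23:109
  24:1044  25:578  26:337  27:1081  28:1085  29:930  30:5  31:638
  32:230  33:514
Giant step factor: 793^(-34) ≡ 324 (mod 1109).
Scan 1008·324^i mod 1109 for i = 0, 1, …:
  i=0: 1008   i=1: 546   i=2: 573   i=3: 449
  i=4: 197   i=5: 615   i=6: 749   i=7: 914
  i=8: 33   i=9: 711   i=10: 801
Match at i=10, j=17: x = 10·34 + 17 = 357.

357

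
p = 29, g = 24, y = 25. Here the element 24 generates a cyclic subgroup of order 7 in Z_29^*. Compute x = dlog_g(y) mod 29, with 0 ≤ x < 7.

Successive powers of 24 modulo 29:
  24^0=1  24^1=24  24^2=25
So 24^2 ≡ 25 (mod 29), giving x = 2.

2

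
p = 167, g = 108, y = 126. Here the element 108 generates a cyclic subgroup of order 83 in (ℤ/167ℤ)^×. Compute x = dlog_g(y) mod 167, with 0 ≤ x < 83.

6

Successive powers of 108 modulo 167:
  108^0=1  108^1=108  108^2=141  108^3=31  108^4=8  108^5=29
  108^6=126
So 108^6 ≡ 126 (mod 167), giving x = 6.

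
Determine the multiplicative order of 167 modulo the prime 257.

The order of 167 must divide p − 1 = 256 = 2^8.
Divisors: 1, 2, 4, 8, 16, 32, 64, 128, 256.
Check each in increasing order: 167^1 ≡ 167;  167^2 ≡ 133;  167^4 ≡ 213;  167^8 ≡ 137;  167^16 ≡ 8;  167^32 ≡ 64;  167^64 ≡ 241;  167^128 ≡ 256;  167^256 ≡ 1.
Smallest exponent giving 1 is 256.

256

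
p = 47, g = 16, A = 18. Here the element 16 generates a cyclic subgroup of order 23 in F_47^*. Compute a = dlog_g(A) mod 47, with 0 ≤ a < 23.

Successive powers of 16 modulo 47:
  16^0=1  16^1=16  16^2=21  16^3=7  16^4=18
So 16^4 ≡ 18 (mod 47), giving a = 4.

4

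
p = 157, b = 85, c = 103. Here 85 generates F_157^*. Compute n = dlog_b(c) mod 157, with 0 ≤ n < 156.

Baby-step giant-step with m = ceil(sqrt(156)) = 13.
Baby table (85^j mod 157 for j=0..12):
  0:1  1:85  2:3  3:98  4:9  5:137  6:27  7:97
  8:81  9:134  10:86  11:88  12:101
Giant step factor: 85^(-13) ≡ 135 (mod 157).
Scan 103·135^i mod 157 for i = 0, 1, …:
  i=0: 103   i=1: 89   i=2: 83   i=3: 58
  i=4: 137
Match at i=4, j=5: n = 4·13 + 5 = 57.

57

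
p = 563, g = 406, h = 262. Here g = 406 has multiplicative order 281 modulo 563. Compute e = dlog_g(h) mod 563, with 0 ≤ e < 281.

29

Successive powers of 406 modulo 563:
  406^0=1  406^1=406  406^2=440  406^3=169  406^4=491  406^5=44
  406^6=411  406^7=218  406^8=117  406^9=210  406^10=247  406^11=68
  406^12=21  406^13=81  406^14=232  406^15=171  406^16=177  406^17=361
  406^18=186  406^19=74  406^20=205  406^21=469  406^22=120  406^23=302
  406^24=441  406^25=12  406^26=368  406^27=213  406^28=339  406^29=262
So 406^29 ≡ 262 (mod 563), giving e = 29.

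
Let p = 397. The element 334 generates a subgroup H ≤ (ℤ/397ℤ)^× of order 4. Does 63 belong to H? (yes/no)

yes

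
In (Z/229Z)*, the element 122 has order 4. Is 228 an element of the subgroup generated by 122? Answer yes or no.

228 ∈ ⟨122⟩ iff 228^4 ≡ 1 (mod 229), since |⟨122⟩| = 4.
228^4 mod 229 = 1.
Since 1 = 1, 228 lies in the subgroup.

yes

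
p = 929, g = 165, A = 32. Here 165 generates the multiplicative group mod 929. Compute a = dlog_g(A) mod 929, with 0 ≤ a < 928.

Baby-step giant-step with m = ceil(sqrt(928)) = 31.
Baby table (165^j mod 929 for j=0..30):
  0:1  1:165  2:284  3:410  4:762  5:315  6:880  7:276
  8:19  9:348  10:751  11:358  12:543  13:411  14:927  15:599
  16:361  17:109  18:334  19:299  20:98  21:377  22:891  23:233
  24:356  25:213  26:772  27:107  28:4  29:660  30:207
Giant step factor: 165^(-31) ≡ 652 (mod 929).
Scan 32·652^i mod 929 for i = 0, 1, …:
  i=0: 32   i=1: 426   i=2: 910   i=3: 618
  i=4: 679   i=5: 504   i=6: 671   i=7: 862
  i=8: 908   i=9: 243     …   i=16: 217
  i=17: 276
Match at i=17, j=7: a = 17·31 + 7 = 534.

534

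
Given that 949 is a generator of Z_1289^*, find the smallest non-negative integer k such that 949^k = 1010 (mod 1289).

1140

Baby-step giant-step with m = ceil(sqrt(1288)) = 36.
Baby table (949^j mod 1289 for j=0..35):
  0:1  1:949  2:879  3:188  4:530  5:260  6:541  7:387
  8:1187  9:1166  10:572  11:159  12:78  13:549  14:245  15:485
  16:92  17:945  18:950  19:539  20:1067  21:718  22:790  23:801
  24:928  25:285  26:1064  27:449  28:731  29:237  30:627  31:794
  32:730  33:577  34:1037  35:606
Giant step factor: 949^(-36) ≡ 1231 (mod 1289).
Scan 1010·1231^i mod 1289 for i = 0, 1, …:
  i=0: 1010   i=1: 714   i=2: 1125   i=3: 489
  i=4: 1285   i=5: 232   i=6: 723   i=7: 603
  i=8: 1118   i=9: 895     …   i=30: 1273
  i=31: 928
Match at i=31, j=24: k = 31·36 + 24 = 1140.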